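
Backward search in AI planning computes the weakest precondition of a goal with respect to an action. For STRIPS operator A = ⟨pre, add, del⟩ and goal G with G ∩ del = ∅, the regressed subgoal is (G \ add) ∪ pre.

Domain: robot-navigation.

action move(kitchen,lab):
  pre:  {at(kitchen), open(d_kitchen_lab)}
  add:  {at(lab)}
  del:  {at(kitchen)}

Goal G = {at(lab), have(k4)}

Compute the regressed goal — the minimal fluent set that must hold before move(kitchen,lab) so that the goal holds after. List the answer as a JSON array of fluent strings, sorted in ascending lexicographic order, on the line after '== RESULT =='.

Compute (G \ add) ∪ pre:
  G ∩ del = {}  (empty — regression defined)
  G \ add = {at(lab), have(k4)} \ {at(lab)} = {have(k4)}
  ∪ pre   = {have(k4)} ∪ {at(kitchen), open(d_kitchen_lab)}
          = {at(kitchen), have(k4), open(d_kitchen_lab)}

== RESULT ==
["at(kitchen)", "have(k4)", "open(d_kitchen_lab)"]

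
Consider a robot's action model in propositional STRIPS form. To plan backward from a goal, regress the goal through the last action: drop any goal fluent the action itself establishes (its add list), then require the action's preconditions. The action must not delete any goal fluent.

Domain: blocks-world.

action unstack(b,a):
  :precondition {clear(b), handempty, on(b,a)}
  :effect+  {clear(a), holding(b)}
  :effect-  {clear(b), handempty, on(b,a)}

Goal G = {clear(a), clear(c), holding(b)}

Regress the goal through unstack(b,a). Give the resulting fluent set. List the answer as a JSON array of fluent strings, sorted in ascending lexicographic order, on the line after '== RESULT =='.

Regress:
  G ∩ del = {}  (empty — regression defined)
  G \ add = {clear(a), clear(c), holding(b)} \ {clear(a), holding(b)} = {clear(c)}
  ∪ pre   = {clear(c)} ∪ {clear(b), handempty, on(b,a)}
          = {clear(b), clear(c), handempty, on(b,a)}

== RESULT ==
["clear(b)", "clear(c)", "handempty", "on(b,a)"]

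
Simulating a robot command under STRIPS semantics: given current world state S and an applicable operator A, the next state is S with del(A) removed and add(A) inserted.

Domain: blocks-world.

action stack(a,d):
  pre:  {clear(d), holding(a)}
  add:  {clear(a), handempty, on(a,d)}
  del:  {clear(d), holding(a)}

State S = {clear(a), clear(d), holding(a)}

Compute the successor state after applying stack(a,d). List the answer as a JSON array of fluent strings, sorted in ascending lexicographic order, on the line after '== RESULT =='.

Progress:
  pre ⊆ S: {clear(d), holding(a)} ⊆ S  — applicable
  S \ del = {clear(a)}
  ∪ add   = {clear(a), handempty, on(a,d)}

== RESULT ==
["clear(a)", "handempty", "on(a,d)"]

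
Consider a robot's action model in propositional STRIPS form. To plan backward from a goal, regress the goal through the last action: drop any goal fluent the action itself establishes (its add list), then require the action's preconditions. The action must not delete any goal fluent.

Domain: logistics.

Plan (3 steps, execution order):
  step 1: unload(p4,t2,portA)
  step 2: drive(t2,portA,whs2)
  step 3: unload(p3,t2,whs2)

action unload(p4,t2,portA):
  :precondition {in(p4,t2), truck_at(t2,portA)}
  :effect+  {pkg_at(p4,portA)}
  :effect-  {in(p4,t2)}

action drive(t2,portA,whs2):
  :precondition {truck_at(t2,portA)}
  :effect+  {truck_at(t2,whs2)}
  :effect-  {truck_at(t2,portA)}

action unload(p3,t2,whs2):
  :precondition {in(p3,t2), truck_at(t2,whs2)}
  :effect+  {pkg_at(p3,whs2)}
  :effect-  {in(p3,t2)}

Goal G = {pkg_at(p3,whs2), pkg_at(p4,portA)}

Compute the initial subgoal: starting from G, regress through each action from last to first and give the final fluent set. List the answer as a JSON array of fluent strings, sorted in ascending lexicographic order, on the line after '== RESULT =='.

Work backward from the goal:
  through step 3 (unload(p3,t2,whs2)): drop {pkg_at(p3,whs2)}, keep {pkg_at(p4,portA)}, require {in(p3,t2), truck_at(t2,whs2)}
    → {in(p3,t2), pkg_at(p4,portA), truck_at(t2,whs2)}
  through step 2 (drive(t2,portA,whs2)): drop {truck_at(t2,whs2)}, keep {in(p3,t2), pkg_at(p4,portA)}, require {truck_at(t2,portA)}
    → {in(p3,t2), pkg_at(p4,portA), truck_at(t2,portA)}
  through step 1 (unload(p4,t2,portA)): drop {pkg_at(p4,portA)}, keep {in(p3,t2), truck_at(t2,portA)}, require {in(p4,t2), truck_at(t2,portA)}
    → {in(p3,t2), in(p4,t2), truck_at(t2,portA)}

== RESULT ==
["in(p3,t2)", "in(p4,t2)", "truck_at(t2,portA)"]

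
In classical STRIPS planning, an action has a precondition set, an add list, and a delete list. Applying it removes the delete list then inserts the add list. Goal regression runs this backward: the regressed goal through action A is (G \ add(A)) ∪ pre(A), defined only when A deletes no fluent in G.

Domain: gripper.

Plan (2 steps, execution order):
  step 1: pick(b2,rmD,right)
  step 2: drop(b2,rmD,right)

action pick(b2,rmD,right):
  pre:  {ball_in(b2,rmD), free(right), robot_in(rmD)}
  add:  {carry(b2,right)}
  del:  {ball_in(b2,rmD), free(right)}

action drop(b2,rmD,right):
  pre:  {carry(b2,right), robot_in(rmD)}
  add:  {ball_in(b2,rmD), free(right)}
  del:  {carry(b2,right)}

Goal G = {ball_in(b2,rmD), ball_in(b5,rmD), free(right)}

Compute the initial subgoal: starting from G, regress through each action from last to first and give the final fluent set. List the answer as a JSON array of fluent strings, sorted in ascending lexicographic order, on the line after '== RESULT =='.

Regress step by step:
  through step 2 (drop(b2,rmD,right)): drop {ball_in(b2,rmD), free(right)}, keep {ball_in(b5,rmD)}, require {carry(b2,right), robot_in(rmD)}
    → {ball_in(b5,rmD), carry(b2,right), robot_in(rmD)}
  through step 1 (pick(b2,rmD,right)): drop {carry(b2,right)}, keep {ball_in(b5,rmD), robot_in(rmD)}, require {ball_in(b2,rmD), free(right), robot_in(rmD)}
    → {ball_in(b2,rmD), ball_in(b5,rmD), free(right), robot_in(rmD)}

== RESULT ==
["ball_in(b2,rmD)", "ball_in(b5,rmD)", "free(right)", "robot_in(rmD)"]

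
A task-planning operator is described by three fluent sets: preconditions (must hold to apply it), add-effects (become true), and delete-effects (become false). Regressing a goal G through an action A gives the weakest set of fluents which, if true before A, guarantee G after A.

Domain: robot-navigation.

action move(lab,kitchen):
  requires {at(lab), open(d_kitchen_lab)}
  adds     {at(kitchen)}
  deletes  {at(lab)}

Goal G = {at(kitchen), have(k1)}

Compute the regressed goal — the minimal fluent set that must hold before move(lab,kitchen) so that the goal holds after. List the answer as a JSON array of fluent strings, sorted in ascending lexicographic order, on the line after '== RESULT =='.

Compute (G \ add) ∪ pre:
  G ∩ del = {}  (empty — regression defined)
  G \ add = {at(kitchen), have(k1)} \ {at(kitchen)} = {have(k1)}
  ∪ pre   = {have(k1)} ∪ {at(lab), open(d_kitchen_lab)}
          = {at(lab), have(k1), open(d_kitchen_lab)}

== RESULT ==
["at(lab)", "have(k1)", "open(d_kitchen_lab)"]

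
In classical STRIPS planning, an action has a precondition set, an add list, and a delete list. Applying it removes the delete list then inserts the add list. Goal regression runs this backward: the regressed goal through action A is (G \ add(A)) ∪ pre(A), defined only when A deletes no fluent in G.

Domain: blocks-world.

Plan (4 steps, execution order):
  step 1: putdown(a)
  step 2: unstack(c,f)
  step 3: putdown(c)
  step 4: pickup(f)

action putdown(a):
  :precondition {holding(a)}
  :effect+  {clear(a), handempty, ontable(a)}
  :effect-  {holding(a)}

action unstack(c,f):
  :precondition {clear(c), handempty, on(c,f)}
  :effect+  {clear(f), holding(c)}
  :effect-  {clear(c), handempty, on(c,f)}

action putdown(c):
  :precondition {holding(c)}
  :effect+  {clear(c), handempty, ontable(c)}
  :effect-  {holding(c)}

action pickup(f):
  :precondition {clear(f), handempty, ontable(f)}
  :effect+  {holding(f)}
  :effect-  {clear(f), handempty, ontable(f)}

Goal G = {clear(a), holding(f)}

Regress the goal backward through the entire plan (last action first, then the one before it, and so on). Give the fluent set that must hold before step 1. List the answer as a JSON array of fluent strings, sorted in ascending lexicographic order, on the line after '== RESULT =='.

Work backward from the goal:
  through step 4 (pickup(f)): drop {holding(f)}, keep {clear(a)}, require {clear(f), handempty, ontable(f)}
    → {clear(a), clear(f), handempty, ontable(f)}
  through step 3 (putdown(c)): drop {handempty}, keep {clear(a), clear(f), ontable(f)}, require {holding(c)}
    → {clear(a), clear(f), holding(c), ontable(f)}
  through step 2 (unstack(c,f)): drop {clear(f), holding(c)}, keep {clear(a), ontable(f)}, require {clear(c), handempty, on(c,f)}
    → {clear(a), clear(c), handempty, on(c,f), ontable(f)}
  through step 1 (putdown(a)): drop {clear(a), handempty}, keep {clear(c), on(c,f), ontable(f)}, require {holding(a)}
    → {clear(c), holding(a), on(c,f), ontable(f)}

== RESULT ==
["clear(c)", "holding(a)", "on(c,f)", "ontable(f)"]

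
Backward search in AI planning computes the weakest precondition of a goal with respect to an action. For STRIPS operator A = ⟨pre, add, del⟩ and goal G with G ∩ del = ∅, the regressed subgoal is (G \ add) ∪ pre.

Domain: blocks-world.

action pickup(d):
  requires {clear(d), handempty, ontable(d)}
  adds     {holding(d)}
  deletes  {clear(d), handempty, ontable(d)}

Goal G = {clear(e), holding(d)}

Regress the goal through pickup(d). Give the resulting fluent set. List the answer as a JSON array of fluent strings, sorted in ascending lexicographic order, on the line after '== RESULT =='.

Compute (G \ add) ∪ pre:
  G ∩ del = {}  (empty — regression defined)
  G \ add = {clear(e), holding(d)} \ {holding(d)} = {clear(e)}
  ∪ pre   = {clear(e)} ∪ {clear(d), handempty, ontable(d)}
          = {clear(d), clear(e), handempty, ontable(d)}

== RESULT ==
["clear(d)", "clear(e)", "handempty", "ontable(d)"]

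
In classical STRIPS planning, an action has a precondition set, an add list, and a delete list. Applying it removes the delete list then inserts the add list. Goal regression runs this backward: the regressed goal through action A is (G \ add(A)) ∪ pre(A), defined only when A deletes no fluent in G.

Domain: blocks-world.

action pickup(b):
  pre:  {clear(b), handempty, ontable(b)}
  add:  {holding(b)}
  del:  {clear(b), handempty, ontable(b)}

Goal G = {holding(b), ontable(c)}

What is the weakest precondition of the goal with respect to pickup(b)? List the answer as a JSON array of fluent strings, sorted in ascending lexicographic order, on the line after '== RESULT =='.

Regress:
  G ∩ del = {}  (empty — regression defined)
  G \ add = {holding(b), ontable(c)} \ {holding(b)} = {ontable(c)}
  ∪ pre   = {ontable(c)} ∪ {clear(b), handempty, ontable(b)}
          = {clear(b), handempty, ontable(b), ontable(c)}

== RESULT ==
["clear(b)", "handempty", "ontable(b)", "ontable(c)"]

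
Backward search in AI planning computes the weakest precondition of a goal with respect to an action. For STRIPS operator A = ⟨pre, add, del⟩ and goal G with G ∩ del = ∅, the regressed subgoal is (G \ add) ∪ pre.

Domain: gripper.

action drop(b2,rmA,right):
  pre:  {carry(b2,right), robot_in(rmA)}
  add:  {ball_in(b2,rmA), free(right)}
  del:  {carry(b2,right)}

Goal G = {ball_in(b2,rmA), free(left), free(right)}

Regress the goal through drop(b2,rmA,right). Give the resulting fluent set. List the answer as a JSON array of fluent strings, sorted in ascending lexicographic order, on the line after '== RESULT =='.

Compute (G \ add) ∪ pre:
  G ∩ del = {}  (empty — regression defined)
  G \ add = {ball_in(b2,rmA), free(left), free(right)} \ {ball_in(b2,rmA), free(right)} = {free(left)}
  ∪ pre   = {free(left)} ∪ {carry(b2,right), robot_in(rmA)}
          = {carry(b2,right), free(left), robot_in(rmA)}

== RESULT ==
["carry(b2,right)", "free(left)", "robot_in(rmA)"]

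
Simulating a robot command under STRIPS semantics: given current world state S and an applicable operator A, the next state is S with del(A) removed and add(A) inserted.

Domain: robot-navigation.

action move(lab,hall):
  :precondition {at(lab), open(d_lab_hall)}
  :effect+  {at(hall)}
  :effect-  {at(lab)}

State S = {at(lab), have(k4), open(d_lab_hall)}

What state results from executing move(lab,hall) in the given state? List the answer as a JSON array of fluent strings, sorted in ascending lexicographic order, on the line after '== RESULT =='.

Progress:
  pre ⊆ S: {at(lab), open(d_lab_hall)} ⊆ S  — applicable
  S \ del = {have(k4), open(d_lab_hall)}
  ∪ add   = {at(hall), have(k4), open(d_lab_hall)}

== RESULT ==
["at(hall)", "have(k4)", "open(d_lab_hall)"]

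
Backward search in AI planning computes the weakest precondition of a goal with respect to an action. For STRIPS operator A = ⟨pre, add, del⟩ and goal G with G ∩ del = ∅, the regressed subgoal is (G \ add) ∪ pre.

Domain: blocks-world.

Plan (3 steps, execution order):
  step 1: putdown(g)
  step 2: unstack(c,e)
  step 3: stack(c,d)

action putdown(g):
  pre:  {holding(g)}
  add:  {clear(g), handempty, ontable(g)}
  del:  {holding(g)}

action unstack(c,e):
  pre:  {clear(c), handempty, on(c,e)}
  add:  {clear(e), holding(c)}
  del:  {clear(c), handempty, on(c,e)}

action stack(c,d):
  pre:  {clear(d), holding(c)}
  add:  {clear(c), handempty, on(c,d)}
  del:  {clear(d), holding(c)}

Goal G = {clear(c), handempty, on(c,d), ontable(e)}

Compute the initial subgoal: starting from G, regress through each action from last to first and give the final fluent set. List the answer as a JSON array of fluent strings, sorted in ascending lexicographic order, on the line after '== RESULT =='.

Regress step by step:
  through step 3 (stack(c,d)): drop {clear(c), handempty, on(c,d)}, keep {ontable(e)}, require {clear(d), holding(c)}
    → {clear(d), holding(c), ontable(e)}
  through step 2 (unstack(c,e)): drop {holding(c)}, keep {clear(d), ontable(e)}, require {clear(c), handempty, on(c,e)}
    → {clear(c), clear(d), handempty, on(c,e), ontable(e)}
  through step 1 (putdown(g)): drop {handempty}, keep {clear(c), clear(d), on(c,e), ontable(e)}, require {holding(g)}
    → {clear(c), clear(d), holding(g), on(c,e), ontable(e)}

== RESULT ==
["clear(c)", "clear(d)", "holding(g)", "on(c,e)", "ontable(e)"]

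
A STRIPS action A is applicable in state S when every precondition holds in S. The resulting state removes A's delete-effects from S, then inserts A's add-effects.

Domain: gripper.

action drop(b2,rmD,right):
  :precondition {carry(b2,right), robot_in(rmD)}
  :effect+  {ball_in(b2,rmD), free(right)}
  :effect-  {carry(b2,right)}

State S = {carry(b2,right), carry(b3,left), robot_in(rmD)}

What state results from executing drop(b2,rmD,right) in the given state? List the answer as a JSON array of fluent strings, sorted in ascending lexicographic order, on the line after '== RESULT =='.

Progress:
  pre ⊆ S: {carry(b2,right), robot_in(rmD)} ⊆ S  — applicable
  S \ del = {carry(b3,left), robot_in(rmD)}
  ∪ add   = {ball_in(b2,rmD), carry(b3,left), free(right), robot_in(rmD)}

== RESULT ==
["ball_in(b2,rmD)", "carry(b3,left)", "free(right)", "robot_in(rmD)"]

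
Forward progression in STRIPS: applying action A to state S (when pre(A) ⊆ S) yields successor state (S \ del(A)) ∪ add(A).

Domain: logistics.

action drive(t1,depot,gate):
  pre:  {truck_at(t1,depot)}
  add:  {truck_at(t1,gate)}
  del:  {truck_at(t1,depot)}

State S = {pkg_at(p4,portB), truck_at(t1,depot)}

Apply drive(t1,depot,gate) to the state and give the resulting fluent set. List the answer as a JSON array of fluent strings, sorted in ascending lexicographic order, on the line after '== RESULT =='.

Compute (S \ del) ∪ add:
  pre ⊆ S: {truck_at(t1,depot)} ⊆ S  — applicable
  S \ del = {pkg_at(p4,portB)}
  ∪ add   = {pkg_at(p4,portB), truck_at(t1,gate)}

== RESULT ==
["pkg_at(p4,portB)", "truck_at(t1,gate)"]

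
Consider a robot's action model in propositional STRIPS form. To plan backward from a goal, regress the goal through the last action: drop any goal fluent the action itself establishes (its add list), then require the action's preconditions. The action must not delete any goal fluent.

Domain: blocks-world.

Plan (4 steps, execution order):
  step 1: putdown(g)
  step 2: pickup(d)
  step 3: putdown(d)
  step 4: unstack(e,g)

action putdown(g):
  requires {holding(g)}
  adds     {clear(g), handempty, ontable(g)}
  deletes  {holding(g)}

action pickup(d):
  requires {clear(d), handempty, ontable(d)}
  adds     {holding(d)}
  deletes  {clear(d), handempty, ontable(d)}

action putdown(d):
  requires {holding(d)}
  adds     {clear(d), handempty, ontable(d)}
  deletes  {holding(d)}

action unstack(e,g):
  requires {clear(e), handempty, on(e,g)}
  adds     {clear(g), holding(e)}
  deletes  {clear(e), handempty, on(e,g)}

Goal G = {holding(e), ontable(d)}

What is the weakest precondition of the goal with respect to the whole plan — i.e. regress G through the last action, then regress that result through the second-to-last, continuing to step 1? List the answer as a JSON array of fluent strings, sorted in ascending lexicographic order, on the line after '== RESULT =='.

Regress step by step:
  through step 4 (unstack(e,g)): drop {holding(e)}, keep {ontable(d)}, require {clear(e), handempty, on(e,g)}
    → {clear(e), handempty, on(e,g), ontable(d)}
  through step 3 (putdown(d)): drop {handempty, ontable(d)}, keep {clear(e), on(e,g)}, require {holding(d)}
    → {clear(e), holding(d), on(e,g)}
  through step 2 (pickup(d)): drop {holding(d)}, keep {clear(e), on(e,g)}, require {clear(d), handempty, ontable(d)}
    → {clear(d), clear(e), handempty, on(e,g), ontable(d)}
  through step 1 (putdown(g)): drop {handempty}, keep {clear(d), clear(e), on(e,g), ontable(d)}, require {holding(g)}
    → {clear(d), clear(e), holding(g), on(e,g), ontable(d)}

== RESULT ==
["clear(d)", "clear(e)", "holding(g)", "on(e,g)", "ontable(d)"]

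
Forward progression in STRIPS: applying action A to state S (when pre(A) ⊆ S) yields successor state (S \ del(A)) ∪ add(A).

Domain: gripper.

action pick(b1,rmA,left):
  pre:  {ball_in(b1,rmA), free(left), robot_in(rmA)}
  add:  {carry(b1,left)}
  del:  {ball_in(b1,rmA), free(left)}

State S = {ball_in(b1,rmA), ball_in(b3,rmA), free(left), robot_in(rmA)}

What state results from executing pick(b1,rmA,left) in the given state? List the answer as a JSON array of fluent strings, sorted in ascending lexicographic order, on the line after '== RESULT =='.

Progress:
  pre ⊆ S: {ball_in(b1,rmA), free(left), robot_in(rmA)} ⊆ S  — applicable
  S \ del = {ball_in(b3,rmA), robot_in(rmA)}
  ∪ add   = {ball_in(b3,rmA), carry(b1,left), robot_in(rmA)}

== RESULT ==
["ball_in(b3,rmA)", "carry(b1,left)", "robot_in(rmA)"]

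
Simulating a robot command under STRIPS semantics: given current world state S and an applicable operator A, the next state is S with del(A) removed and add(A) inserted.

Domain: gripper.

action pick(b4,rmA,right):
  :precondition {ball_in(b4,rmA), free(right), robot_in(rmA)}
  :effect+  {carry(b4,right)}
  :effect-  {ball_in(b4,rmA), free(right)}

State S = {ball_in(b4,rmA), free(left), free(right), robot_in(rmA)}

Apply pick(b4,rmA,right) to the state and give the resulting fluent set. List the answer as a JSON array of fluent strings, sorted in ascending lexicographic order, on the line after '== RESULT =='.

Progress:
  pre ⊆ S: {ball_in(b4,rmA), free(right), robot_in(rmA)} ⊆ S  — applicable
  S \ del = {free(left), robot_in(rmA)}
  ∪ add   = {carry(b4,right), free(left), robot_in(rmA)}

== RESULT ==
["carry(b4,right)", "free(left)", "robot_in(rmA)"]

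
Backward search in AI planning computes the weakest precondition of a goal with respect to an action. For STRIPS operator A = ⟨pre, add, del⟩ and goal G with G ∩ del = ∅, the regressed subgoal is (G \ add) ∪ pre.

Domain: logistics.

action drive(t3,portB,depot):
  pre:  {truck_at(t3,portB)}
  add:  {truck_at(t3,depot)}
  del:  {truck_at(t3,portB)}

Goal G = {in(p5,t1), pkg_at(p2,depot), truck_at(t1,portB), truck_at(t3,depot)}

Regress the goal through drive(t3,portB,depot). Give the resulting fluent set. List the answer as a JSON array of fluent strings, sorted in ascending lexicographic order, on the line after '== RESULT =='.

Compute (G \ add) ∪ pre:
  G ∩ del = {}  (empty — regression defined)
  G \ add = {in(p5,t1), pkg_at(p2,depot), truck_at(t1,portB), truck_at(t3,depot)} \ {truck_at(t3,depot)} = {in(p5,t1), pkg_at(p2,depot), truck_at(t1,portB)}
  ∪ pre   = {in(p5,t1), pkg_at(p2,depot), truck_at(t1,portB)} ∪ {truck_at(t3,portB)}
          = {in(p5,t1), pkg_at(p2,depot), truck_at(t1,portB), truck_at(t3,portB)}

== RESULT ==
["in(p5,t1)", "pkg_at(p2,depot)", "truck_at(t1,portB)", "truck_at(t3,portB)"]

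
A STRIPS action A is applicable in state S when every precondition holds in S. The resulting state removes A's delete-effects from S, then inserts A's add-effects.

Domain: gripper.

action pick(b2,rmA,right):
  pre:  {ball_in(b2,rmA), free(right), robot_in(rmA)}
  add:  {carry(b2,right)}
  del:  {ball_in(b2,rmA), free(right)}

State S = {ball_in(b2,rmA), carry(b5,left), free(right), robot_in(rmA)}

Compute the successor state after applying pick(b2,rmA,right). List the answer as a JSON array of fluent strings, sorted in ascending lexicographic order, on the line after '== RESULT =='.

Compute (S \ del) ∪ add:
  pre ⊆ S: {ball_in(b2,rmA), free(right), robot_in(rmA)} ⊆ S  — applicable
  S \ del = {carry(b5,left), robot_in(rmA)}
  ∪ add   = {carry(b2,right), carry(b5,left), robot_in(rmA)}

== RESULT ==
["carry(b2,right)", "carry(b5,left)", "robot_in(rmA)"]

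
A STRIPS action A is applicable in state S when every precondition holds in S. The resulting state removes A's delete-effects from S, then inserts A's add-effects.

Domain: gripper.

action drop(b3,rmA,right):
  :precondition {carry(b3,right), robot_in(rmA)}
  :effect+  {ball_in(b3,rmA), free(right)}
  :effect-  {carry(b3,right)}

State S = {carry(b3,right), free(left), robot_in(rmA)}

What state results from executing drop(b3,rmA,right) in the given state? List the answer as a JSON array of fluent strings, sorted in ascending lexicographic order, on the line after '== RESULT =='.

Progress:
  pre ⊆ S: {carry(b3,right), robot_in(rmA)} ⊆ S  — applicable
  S \ del = {free(left), robot_in(rmA)}
  ∪ add   = {ball_in(b3,rmA), free(left), free(right), robot_in(rmA)}

== RESULT ==
["ball_in(b3,rmA)", "free(left)", "free(right)", "robot_in(rmA)"]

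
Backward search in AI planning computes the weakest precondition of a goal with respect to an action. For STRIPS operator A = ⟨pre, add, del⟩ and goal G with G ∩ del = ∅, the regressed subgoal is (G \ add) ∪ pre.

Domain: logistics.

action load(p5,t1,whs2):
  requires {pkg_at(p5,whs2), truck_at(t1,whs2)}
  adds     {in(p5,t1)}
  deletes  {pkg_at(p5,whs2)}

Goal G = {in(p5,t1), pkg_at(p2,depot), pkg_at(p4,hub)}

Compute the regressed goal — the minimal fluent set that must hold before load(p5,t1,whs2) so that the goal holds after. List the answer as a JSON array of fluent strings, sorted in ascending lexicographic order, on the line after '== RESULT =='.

Compute (G \ add) ∪ pre:
  G ∩ del = {}  (empty — regression defined)
  G \ add = {in(p5,t1), pkg_at(p2,depot), pkg_at(p4,hub)} \ {in(p5,t1)} = {pkg_at(p2,depot), pkg_at(p4,hub)}
  ∪ pre   = {pkg_at(p2,depot), pkg_at(p4,hub)} ∪ {pkg_at(p5,whs2), truck_at(t1,whs2)}
          = {pkg_at(p2,depot), pkg_at(p4,hub), pkg_at(p5,whs2), truck_at(t1,whs2)}

== RESULT ==
["pkg_at(p2,depot)", "pkg_at(p4,hub)", "pkg_at(p5,whs2)", "truck_at(t1,whs2)"]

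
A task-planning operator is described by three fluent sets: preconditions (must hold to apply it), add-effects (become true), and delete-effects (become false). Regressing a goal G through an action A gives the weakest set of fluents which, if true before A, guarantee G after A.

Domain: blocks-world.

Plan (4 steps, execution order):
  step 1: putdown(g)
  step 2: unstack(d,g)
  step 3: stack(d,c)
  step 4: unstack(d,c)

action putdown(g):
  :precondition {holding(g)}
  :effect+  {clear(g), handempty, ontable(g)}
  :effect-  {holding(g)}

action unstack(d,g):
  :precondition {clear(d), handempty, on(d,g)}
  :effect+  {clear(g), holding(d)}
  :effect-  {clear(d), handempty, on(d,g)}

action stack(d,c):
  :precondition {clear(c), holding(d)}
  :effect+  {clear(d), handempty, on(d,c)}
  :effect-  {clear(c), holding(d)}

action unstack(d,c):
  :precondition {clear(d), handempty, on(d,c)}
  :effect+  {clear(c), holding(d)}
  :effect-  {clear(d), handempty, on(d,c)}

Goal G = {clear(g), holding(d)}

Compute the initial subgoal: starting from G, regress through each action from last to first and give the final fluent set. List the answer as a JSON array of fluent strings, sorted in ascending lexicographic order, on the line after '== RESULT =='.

Regress step by step:
  through step 4 (unstack(d,c)): drop {holding(d)}, keep {clear(g)}, require {clear(d), handempty, on(d,c)}
    → {clear(d), clear(g), handempty, on(d,c)}
  through step 3 (stack(d,c)): drop {clear(d), handempty, on(d,c)}, keep {clear(g)}, require {clear(c), holding(d)}
    → {clear(c), clear(g), holding(d)}
  through step 2 (unstack(d,g)): drop {clear(g), holding(d)}, keep {clear(c)}, require {clear(d), handempty, on(d,g)}
    → {clear(c), clear(d), handempty, on(d,g)}
  through step 1 (putdown(g)): drop {handempty}, keep {clear(c), clear(d), on(d,g)}, require {holding(g)}
    → {clear(c), clear(d), holding(g), on(d,g)}

== RESULT ==
["clear(c)", "clear(d)", "holding(g)", "on(d,g)"]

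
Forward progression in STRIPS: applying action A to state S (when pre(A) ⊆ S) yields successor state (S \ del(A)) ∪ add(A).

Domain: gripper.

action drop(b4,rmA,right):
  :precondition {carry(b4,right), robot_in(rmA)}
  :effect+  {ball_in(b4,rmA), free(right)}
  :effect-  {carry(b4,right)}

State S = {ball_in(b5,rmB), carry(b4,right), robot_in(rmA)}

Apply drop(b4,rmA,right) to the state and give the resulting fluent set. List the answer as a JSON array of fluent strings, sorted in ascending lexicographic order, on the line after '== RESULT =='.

Compute (S \ del) ∪ add:
  pre ⊆ S: {carry(b4,right), robot_in(rmA)} ⊆ S  — applicable
  S \ del = {ball_in(b5,rmB), robot_in(rmA)}
  ∪ add   = {ball_in(b4,rmA), ball_in(b5,rmB), free(right), robot_in(rmA)}

== RESULT ==
["ball_in(b4,rmA)", "ball_in(b5,rmB)", "free(right)", "robot_in(rmA)"]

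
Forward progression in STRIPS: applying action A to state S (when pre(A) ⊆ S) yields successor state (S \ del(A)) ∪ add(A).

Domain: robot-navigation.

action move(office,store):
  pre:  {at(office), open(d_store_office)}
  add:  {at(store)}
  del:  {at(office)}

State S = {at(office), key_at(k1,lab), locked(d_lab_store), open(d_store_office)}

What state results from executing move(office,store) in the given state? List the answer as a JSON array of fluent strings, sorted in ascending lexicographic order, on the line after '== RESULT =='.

Compute (S \ del) ∪ add:
  pre ⊆ S: {at(office), open(d_store_office)} ⊆ S  — applicable
  S \ del = {key_at(k1,lab), locked(d_lab_store), open(d_store_office)}
  ∪ add   = {at(store), key_at(k1,lab), locked(d_lab_store), open(d_store_office)}

== RESULT ==
["at(store)", "key_at(k1,lab)", "locked(d_lab_store)", "open(d_store_office)"]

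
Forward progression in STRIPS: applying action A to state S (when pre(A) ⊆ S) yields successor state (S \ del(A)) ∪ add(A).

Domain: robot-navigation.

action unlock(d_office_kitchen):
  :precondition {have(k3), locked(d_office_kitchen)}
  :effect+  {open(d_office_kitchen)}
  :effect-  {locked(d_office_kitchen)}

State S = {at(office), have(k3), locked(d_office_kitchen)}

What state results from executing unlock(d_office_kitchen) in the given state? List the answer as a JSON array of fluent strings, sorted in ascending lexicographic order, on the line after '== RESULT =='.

Progress:
  pre ⊆ S: {have(k3), locked(d_office_kitchen)} ⊆ S  — applicable
  S \ del = {at(office), have(k3)}
  ∪ add   = {at(office), have(k3), open(d_office_kitchen)}

== RESULT ==
["at(office)", "have(k3)", "open(d_office_kitchen)"]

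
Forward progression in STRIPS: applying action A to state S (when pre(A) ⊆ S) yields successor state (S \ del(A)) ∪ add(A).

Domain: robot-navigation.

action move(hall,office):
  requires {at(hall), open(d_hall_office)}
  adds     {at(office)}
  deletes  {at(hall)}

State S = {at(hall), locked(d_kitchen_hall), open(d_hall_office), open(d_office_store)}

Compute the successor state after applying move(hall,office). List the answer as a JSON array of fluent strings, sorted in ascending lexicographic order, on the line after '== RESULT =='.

Compute (S \ del) ∪ add:
  pre ⊆ S: {at(hall), open(d_hall_office)} ⊆ S  — applicable
  S \ del = {locked(d_kitchen_hall), open(d_hall_office), open(d_office_store)}
  ∪ add   = {at(office), locked(d_kitchen_hall), open(d_hall_office), open(d_office_store)}

== RESULT ==
["at(office)", "locked(d_kitchen_hall)", "open(d_hall_office)", "open(d_office_store)"]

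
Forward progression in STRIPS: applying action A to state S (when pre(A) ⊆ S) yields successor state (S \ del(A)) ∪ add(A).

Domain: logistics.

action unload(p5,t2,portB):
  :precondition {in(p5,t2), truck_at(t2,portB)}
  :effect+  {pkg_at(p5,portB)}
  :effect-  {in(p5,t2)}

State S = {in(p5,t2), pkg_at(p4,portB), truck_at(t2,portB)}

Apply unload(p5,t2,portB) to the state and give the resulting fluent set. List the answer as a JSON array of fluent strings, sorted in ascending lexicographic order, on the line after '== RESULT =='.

Compute (S \ del) ∪ add:
  pre ⊆ S: {in(p5,t2), truck_at(t2,portB)} ⊆ S  — applicable
  S \ del = {pkg_at(p4,portB), truck_at(t2,portB)}
  ∪ add   = {pkg_at(p4,portB), pkg_at(p5,portB), truck_at(t2,portB)}

== RESULT ==
["pkg_at(p4,portB)", "pkg_at(p5,portB)", "truck_at(t2,portB)"]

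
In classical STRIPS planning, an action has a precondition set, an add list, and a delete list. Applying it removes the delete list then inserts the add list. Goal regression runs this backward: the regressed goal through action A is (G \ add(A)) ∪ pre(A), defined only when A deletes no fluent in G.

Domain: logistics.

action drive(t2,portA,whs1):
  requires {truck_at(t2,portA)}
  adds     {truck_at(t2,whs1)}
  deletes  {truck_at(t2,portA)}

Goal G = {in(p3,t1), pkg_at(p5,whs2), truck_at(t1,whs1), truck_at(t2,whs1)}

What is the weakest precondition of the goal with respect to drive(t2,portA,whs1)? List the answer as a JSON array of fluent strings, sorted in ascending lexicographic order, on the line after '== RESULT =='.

Compute (G \ add) ∪ pre:
  G ∩ del = {}  (empty — regression defined)
  G \ add = {in(p3,t1), pkg_at(p5,whs2), truck_at(t1,whs1), truck_at(t2,whs1)} \ {truck_at(t2,whs1)} = {in(p3,t1), pkg_at(p5,whs2), truck_at(t1,whs1)}
  ∪ pre   = {in(p3,t1), pkg_at(p5,whs2), truck_at(t1,whs1)} ∪ {truck_at(t2,portA)}
          = {in(p3,t1), pkg_at(p5,whs2), truck_at(t1,whs1), truck_at(t2,portA)}

== RESULT ==
["in(p3,t1)", "pkg_at(p5,whs2)", "truck_at(t1,whs1)", "truck_at(t2,portA)"]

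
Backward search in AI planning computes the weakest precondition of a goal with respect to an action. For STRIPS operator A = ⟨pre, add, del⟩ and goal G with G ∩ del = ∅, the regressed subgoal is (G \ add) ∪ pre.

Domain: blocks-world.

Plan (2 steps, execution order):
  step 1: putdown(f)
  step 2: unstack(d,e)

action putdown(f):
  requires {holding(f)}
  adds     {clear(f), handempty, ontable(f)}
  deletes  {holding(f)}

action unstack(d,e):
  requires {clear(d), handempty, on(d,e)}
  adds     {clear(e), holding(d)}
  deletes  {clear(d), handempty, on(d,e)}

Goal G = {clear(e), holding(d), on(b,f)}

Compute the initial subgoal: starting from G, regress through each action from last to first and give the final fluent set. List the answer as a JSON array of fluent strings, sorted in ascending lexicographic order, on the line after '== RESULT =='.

Work backward from the goal:
  through step 2 (unstack(d,e)): drop {clear(e), holding(d)}, keep {on(b,f)}, require {clear(d), handempty, on(d,e)}
    → {clear(d), handempty, on(b,f), on(d,e)}
  through step 1 (putdown(f)): drop {handempty}, keep {clear(d), on(b,f), on(d,e)}, require {holding(f)}
    → {clear(d), holding(f), on(b,f), on(d,e)}

== RESULT ==
["clear(d)", "holding(f)", "on(b,f)", "on(d,e)"]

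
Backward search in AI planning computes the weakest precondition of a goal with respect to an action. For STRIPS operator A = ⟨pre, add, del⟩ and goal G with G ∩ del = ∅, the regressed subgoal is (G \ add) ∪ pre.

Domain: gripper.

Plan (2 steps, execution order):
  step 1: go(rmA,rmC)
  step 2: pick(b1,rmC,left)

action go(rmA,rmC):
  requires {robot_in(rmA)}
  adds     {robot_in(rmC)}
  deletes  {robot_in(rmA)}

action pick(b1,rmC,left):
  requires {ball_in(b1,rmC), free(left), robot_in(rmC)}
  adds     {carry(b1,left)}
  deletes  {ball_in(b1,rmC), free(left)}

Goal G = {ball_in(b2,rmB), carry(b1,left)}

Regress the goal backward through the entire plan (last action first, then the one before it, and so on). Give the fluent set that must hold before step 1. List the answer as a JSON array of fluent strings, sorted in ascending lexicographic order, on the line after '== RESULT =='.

Regress step by step:
  through step 2 (pick(b1,rmC,left)): drop {carry(b1,left)}, keep {ball_in(b2,rmB)}, require {ball_in(b1,rmC), free(left), robot_in(rmC)}
    → {ball_in(b1,rmC), ball_in(b2,rmB), free(left), robot_in(rmC)}
  through step 1 (go(rmA,rmC)): drop {robot_in(rmC)}, keep {ball_in(b1,rmC), ball_in(b2,rmB), free(left)}, require {robot_in(rmA)}
    → {ball_in(b1,rmC), ball_in(b2,rmB), free(left), robot_in(rmA)}

== RESULT ==
["ball_in(b1,rmC)", "ball_in(b2,rmB)", "free(left)", "robot_in(rmA)"]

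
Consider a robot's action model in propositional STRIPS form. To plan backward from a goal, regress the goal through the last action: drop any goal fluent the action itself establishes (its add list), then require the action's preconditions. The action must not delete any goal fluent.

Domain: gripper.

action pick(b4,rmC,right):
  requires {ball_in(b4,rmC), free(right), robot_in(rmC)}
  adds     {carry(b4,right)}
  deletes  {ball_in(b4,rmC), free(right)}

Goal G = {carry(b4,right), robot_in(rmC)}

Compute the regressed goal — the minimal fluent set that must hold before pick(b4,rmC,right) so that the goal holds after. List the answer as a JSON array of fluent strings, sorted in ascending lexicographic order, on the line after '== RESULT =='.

Regress:
  G ∩ del = {}  (empty — regression defined)
  G \ add = {carry(b4,right), robot_in(rmC)} \ {carry(b4,right)} = {robot_in(rmC)}
  ∪ pre   = {robot_in(rmC)} ∪ {ball_in(b4,rmC), free(right), robot_in(rmC)}
          = {ball_in(b4,rmC), free(right), robot_in(rmC)}

== RESULT ==
["ball_in(b4,rmC)", "free(right)", "robot_in(rmC)"]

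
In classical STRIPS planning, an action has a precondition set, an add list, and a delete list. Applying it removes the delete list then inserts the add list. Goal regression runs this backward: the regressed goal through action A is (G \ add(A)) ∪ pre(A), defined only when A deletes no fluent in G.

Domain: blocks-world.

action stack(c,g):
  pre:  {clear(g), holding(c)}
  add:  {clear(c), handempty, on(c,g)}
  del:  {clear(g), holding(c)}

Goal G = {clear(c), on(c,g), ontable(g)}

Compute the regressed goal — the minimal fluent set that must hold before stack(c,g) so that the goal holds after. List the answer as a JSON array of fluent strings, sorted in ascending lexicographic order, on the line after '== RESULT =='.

Regress:
  G ∩ del = {}  (empty — regression defined)
  G \ add = {clear(c), on(c,g), ontable(g)} \ {clear(c), handempty, on(c,g)} = {ontable(g)}
  ∪ pre   = {ontable(g)} ∪ {clear(g), holding(c)}
          = {clear(g), holding(c), ontable(g)}

== RESULT ==
["clear(g)", "holding(c)", "ontable(g)"]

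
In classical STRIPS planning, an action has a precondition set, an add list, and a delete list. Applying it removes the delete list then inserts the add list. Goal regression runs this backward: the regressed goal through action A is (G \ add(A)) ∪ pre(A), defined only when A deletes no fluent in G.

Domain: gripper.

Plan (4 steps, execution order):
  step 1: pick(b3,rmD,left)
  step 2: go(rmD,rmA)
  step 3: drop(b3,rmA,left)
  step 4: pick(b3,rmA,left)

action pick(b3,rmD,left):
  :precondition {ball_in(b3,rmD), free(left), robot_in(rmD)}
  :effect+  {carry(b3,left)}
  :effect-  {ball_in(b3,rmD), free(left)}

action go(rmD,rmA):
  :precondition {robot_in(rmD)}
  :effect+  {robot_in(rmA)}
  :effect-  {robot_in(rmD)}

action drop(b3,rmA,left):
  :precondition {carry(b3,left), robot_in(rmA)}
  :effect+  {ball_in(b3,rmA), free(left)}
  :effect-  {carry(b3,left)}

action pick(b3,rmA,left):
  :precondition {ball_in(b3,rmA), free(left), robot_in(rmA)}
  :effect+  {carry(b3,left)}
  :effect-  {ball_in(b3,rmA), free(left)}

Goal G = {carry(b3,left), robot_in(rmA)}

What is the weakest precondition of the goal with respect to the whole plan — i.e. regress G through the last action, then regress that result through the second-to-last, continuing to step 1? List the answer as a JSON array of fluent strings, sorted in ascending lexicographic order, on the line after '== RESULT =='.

Work backward from the goal:
  through step 4 (pick(b3,rmA,left)): drop {carry(b3,left)}, keep {robot_in(rmA)}, require {ball_in(b3,rmA), free(left), robot_in(rmA)}
    → {ball_in(b3,rmA), free(left), robot_in(rmA)}
  through step 3 (drop(b3,rmA,left)): drop {ball_in(b3,rmA), free(left)}, keep {robot_in(rmA)}, require {carry(b3,left), robot_in(rmA)}
    → {carry(b3,left), robot_in(rmA)}
  through step 2 (go(rmD,rmA)): drop {robot_in(rmA)}, keep {carry(b3,left)}, require {robot_in(rmD)}
    → {carry(b3,left), robot_in(rmD)}
  through step 1 (pick(b3,rmD,left)): drop {carry(b3,left)}, keep {robot_in(rmD)}, require {ball_in(b3,rmD), free(left), robot_in(rmD)}
    → {ball_in(b3,rmD), free(left), robot_in(rmD)}

== RESULT ==
["ball_in(b3,rmD)", "free(left)", "robot_in(rmD)"]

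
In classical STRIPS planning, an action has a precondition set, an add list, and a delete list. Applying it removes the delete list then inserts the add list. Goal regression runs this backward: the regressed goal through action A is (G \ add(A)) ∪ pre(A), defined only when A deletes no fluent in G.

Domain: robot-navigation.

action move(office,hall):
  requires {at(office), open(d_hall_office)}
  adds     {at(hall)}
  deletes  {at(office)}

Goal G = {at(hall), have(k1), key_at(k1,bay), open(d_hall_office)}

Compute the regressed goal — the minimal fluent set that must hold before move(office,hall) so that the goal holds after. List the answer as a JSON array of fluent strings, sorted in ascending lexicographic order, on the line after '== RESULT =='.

Regress:
  G ∩ del = {}  (empty — regression defined)
  G \ add = {at(hall), have(k1), key_at(k1,bay), open(d_hall_office)} \ {at(hall)} = {have(k1), key_at(k1,bay), open(d_hall_office)}
  ∪ pre   = {have(k1), key_at(k1,bay), open(d_hall_office)} ∪ {at(office), open(d_hall_office)}
          = {at(office), have(k1), key_at(k1,bay), open(d_hall_office)}

== RESULT ==
["at(office)", "have(k1)", "key_at(k1,bay)", "open(d_hall_office)"]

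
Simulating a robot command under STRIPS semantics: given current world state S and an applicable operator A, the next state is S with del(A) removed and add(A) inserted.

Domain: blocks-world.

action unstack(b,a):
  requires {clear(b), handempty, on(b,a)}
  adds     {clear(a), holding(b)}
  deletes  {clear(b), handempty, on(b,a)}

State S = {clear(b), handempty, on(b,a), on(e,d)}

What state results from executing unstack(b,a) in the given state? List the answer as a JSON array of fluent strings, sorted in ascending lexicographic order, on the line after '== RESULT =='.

Compute (S \ del) ∪ add:
  pre ⊆ S: {clear(b), handempty, on(b,a)} ⊆ S  — applicable
  S \ del = {on(e,d)}
  ∪ add   = {clear(a), holding(b), on(e,d)}

== RESULT ==
["clear(a)", "holding(b)", "on(e,d)"]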